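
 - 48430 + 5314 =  - 43116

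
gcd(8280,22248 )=72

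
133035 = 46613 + 86422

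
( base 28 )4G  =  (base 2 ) 10000000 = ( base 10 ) 128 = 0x80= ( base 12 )a8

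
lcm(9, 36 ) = 36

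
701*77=53977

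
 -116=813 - 929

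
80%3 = 2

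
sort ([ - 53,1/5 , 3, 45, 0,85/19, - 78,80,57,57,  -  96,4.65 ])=[ - 96,- 78,- 53, 0,1/5,3,85/19, 4.65, 45,57, 57,80 ]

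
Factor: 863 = 863^1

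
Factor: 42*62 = 2604 =2^2 * 3^1*7^1 * 31^1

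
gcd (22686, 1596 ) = 114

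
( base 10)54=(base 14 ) 3c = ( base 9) 60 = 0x36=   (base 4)312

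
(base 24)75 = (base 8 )255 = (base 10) 173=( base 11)148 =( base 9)212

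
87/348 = 1/4 = 0.25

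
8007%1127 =118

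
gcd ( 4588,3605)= 1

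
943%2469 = 943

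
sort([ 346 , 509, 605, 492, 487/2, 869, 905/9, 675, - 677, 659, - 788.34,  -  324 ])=[ - 788.34 , - 677, - 324,905/9,  487/2 , 346, 492,509, 605, 659,675, 869] 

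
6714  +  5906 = 12620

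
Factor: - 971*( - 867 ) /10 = 2^( - 1)*3^1*5^(-1 )*17^2*971^1 = 841857/10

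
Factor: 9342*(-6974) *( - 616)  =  2^5*3^3*7^1*11^2 * 173^1 * 317^1 =40133082528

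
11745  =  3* 3915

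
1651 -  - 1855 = 3506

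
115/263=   115/263 = 0.44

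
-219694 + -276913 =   -  496607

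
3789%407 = 126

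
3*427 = 1281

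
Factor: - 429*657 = -281853 = - 3^3*11^1 * 13^1*73^1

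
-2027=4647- 6674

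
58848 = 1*58848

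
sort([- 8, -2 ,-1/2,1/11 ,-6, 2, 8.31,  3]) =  [-8, - 6, - 2,-1/2,  1/11, 2, 3, 8.31]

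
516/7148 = 129/1787 = 0.07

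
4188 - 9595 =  - 5407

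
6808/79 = 6808/79 =86.18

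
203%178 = 25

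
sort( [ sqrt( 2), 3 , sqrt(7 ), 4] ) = [ sqrt(2), sqrt( 7), 3,  4]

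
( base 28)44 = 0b1110100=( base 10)116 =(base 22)56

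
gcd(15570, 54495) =7785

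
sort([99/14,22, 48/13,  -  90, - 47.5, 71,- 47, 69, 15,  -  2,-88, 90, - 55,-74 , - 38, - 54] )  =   [- 90,-88 ,  -  74, - 55, - 54, - 47.5, - 47,  -  38, - 2,  48/13, 99/14,15,22, 69, 71, 90]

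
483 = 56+427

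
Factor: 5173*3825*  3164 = 62605197900 = 2^2*3^2*5^2*7^2*17^1*113^1*739^1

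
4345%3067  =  1278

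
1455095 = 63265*23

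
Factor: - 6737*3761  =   - 25337857=-3761^1*6737^1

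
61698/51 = 1209 + 13/17 = 1209.76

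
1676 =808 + 868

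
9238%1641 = 1033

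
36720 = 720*51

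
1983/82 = 1983/82 = 24.18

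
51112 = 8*6389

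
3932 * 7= 27524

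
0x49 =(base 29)2F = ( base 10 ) 73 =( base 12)61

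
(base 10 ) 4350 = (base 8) 10376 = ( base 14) 182a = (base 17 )f0f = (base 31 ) 4ga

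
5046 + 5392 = 10438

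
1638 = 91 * 18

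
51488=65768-14280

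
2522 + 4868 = 7390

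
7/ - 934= - 7/934 = -0.01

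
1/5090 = 1/5090 = 0.00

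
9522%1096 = 754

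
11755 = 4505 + 7250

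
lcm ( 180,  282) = 8460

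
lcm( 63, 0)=0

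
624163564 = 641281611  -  17118047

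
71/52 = 71/52= 1.37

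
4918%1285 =1063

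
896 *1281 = 1147776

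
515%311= 204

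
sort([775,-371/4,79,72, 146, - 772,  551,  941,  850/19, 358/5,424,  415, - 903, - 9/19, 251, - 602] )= [ - 903, - 772,  -  602,- 371/4, - 9/19, 850/19,358/5 , 72,79, 146,251, 415,  424 , 551, 775,941 ]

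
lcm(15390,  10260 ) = 30780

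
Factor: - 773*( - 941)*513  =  373152609 = 3^3*19^1 * 773^1*941^1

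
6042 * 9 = 54378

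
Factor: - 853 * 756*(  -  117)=75449556 = 2^2 *3^5*7^1*13^1*853^1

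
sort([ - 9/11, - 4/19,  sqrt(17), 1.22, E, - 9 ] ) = [-9, - 9/11, - 4/19,1.22,E,sqrt( 17) ] 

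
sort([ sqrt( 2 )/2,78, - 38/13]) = [ - 38/13, sqrt (2 ) /2, 78 ]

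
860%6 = 2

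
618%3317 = 618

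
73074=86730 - 13656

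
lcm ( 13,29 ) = 377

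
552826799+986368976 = 1539195775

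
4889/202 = 4889/202  =  24.20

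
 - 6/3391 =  - 6/3391 =- 0.00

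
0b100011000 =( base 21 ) D7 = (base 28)A0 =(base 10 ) 280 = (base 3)101101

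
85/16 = 85/16 = 5.31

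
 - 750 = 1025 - 1775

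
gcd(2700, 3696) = 12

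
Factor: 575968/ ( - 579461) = - 2^5*41^1*149^(- 1)*439^1 * 3889^(-1 ) 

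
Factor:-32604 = -2^2 * 3^1*11^1*13^1 * 19^1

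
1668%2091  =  1668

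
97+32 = 129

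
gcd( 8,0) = 8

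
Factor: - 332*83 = -27556 = - 2^2* 83^2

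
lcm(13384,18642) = 521976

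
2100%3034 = 2100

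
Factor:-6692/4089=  - 2^2*3^( - 1)*7^1*29^( - 1 )*47^(  -  1)*239^1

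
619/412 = 1 + 207/412 = 1.50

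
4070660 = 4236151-165491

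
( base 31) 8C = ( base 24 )AK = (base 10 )260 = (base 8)404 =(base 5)2020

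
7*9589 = 67123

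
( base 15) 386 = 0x321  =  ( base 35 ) mv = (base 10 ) 801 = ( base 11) 669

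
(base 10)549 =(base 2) 1000100101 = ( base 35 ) FO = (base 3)202100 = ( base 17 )1F5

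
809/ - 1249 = - 1 + 440/1249 = -  0.65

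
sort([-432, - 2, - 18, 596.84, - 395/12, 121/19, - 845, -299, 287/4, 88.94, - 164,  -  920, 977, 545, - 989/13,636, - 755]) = [-920, - 845, - 755, - 432, - 299,  -  164, - 989/13, -395/12, - 18, - 2, 121/19, 287/4,88.94 , 545,596.84, 636,977 ] 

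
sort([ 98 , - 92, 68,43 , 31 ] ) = [  -  92,31 , 43 , 68,  98] 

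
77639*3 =232917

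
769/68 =11+21/68 = 11.31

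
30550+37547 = 68097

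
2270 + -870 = 1400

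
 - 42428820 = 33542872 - 75971692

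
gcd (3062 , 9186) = 3062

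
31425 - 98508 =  - 67083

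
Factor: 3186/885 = 2^1*3^2 * 5^(-1 ) = 18/5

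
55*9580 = 526900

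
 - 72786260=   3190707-75976967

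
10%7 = 3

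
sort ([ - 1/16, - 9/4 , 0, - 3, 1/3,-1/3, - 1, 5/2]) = [ -3  ,-9/4, -1,  -  1/3,  -  1/16, 0, 1/3,5/2]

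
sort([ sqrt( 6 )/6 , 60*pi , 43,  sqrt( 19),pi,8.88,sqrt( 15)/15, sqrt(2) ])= [sqrt( 15)/15 , sqrt(6 )/6 , sqrt(2), pi, sqrt(19) , 8.88,  43,60*pi]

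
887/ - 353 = -3+172/353 = - 2.51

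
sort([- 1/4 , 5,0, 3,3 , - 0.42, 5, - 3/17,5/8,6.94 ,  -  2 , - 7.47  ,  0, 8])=[ - 7.47, - 2 ,-0.42, - 1/4, - 3/17,0, 0,5/8,3,3, 5,  5,6.94, 8]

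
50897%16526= 1319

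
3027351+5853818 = 8881169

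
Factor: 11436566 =2^1*23^1*248621^1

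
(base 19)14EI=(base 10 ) 8587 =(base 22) hg7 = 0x218B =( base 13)3BA7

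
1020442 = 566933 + 453509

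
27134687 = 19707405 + 7427282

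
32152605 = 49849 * 645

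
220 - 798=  - 578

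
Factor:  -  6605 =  - 5^1 * 1321^1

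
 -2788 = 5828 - 8616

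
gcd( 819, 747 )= 9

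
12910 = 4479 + 8431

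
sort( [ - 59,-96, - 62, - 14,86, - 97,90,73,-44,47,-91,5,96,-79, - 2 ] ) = [-97,-96,- 91,-79,-62, - 59,-44, - 14, - 2,5, 47,73,86,90, 96 ]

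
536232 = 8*67029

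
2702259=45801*59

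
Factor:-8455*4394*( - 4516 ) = 2^3* 5^1*13^3*19^1*89^1*1129^1 = 167775135320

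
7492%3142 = 1208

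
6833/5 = 6833/5 = 1366.60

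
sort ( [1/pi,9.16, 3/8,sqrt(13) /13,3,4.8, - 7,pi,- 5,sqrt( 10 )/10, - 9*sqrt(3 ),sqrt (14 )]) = [ - 9*sqrt( 3 ),-7, - 5 , sqrt(13 )/13,sqrt ( 10)/10,1/pi,3/8, 3, pi,sqrt(14 ), 4.8,9.16]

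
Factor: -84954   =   -2^1*3^1*14159^1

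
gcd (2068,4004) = 44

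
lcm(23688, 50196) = 2108232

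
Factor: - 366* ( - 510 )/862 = 2^1*3^2*5^1*17^1*61^1*431^(  -  1) =93330/431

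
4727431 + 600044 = 5327475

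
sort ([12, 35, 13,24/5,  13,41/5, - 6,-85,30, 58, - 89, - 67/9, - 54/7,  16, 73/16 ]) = [ - 89, - 85,-54/7, - 67/9,  -  6,  73/16, 24/5,  41/5, 12,13, 13,  16, 30,35,58]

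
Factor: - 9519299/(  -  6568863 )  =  3^(- 1 )*7^( - 1 ) * 421^ (- 1 )  *743^(  -  1)*1259^1*7561^1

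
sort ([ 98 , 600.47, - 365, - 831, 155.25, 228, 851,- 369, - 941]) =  [ - 941 ,  -  831,  -  369, - 365,98, 155.25, 228, 600.47, 851] 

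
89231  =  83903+5328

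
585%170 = 75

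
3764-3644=120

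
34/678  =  17/339 =0.05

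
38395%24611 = 13784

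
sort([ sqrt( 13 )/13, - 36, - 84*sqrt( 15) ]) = [-84*sqrt( 15), - 36, sqrt( 13)/13]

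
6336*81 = 513216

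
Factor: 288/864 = 1/3=3^ (  -  1 )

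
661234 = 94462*7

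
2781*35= 97335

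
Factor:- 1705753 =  - 7^1*67^1*3637^1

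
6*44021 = 264126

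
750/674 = 1 + 38/337= 1.11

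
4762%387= 118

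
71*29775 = 2114025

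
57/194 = 57/194 = 0.29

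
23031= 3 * 7677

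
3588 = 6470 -2882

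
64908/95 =64908/95=683.24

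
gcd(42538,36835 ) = 1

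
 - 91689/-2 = 91689/2 = 45844.50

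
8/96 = 1/12 = 0.08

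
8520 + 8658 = 17178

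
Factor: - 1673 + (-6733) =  - 8406 =-2^1 * 3^2 * 467^1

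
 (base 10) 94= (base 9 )114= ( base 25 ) 3J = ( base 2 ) 1011110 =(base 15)64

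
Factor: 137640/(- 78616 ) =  - 555/317 = - 3^1*5^1*37^1  *317^(- 1)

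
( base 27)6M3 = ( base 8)11553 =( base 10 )4971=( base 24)8F3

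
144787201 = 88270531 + 56516670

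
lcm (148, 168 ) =6216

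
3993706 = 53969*74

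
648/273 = 2 + 34/91 = 2.37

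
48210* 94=4531740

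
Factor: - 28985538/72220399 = - 2^1* 3^1*107^(- 1) * 674957^( - 1)*4830923^1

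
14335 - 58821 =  - 44486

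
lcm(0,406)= 0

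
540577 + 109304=649881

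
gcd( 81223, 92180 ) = 1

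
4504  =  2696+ 1808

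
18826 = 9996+8830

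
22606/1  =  22606 = 22606.00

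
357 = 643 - 286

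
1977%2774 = 1977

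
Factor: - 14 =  - 2^1  *7^1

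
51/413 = 51/413=0.12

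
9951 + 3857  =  13808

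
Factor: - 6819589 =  - 7^1*  281^1*3467^1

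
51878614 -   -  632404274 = 684282888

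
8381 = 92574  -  84193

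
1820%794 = 232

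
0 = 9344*0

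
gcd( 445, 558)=1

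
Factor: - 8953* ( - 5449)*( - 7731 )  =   - 3^2*7^1*859^1*1279^1*5449^1 = - 377156038707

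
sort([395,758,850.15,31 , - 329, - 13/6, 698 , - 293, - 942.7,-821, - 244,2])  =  [ - 942.7, - 821, - 329, - 293, - 244,-13/6 , 2, 31, 395,698 , 758, 850.15]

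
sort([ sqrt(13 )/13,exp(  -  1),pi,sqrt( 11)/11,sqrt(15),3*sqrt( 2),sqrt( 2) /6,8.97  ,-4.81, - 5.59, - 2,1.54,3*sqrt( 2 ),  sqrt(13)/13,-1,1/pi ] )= [-5.59,- 4.81,- 2, - 1,sqrt (2 ) /6, sqrt(13 ) /13, sqrt ( 13) /13,sqrt( 11)/11,1/pi,exp(-1), 1.54,  pi,sqrt(15 ),3*sqrt(2),3*sqrt( 2 ), 8.97 ] 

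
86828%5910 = 4088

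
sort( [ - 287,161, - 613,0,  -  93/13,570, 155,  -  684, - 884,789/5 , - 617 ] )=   [- 884, - 684, - 617, -613, - 287,-93/13 , 0,155,789/5,161,570]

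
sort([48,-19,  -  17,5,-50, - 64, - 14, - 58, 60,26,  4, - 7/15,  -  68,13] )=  [-68, - 64,- 58, - 50, - 19, - 17, -14, - 7/15, 4,  5, 13, 26, 48,60] 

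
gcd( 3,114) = 3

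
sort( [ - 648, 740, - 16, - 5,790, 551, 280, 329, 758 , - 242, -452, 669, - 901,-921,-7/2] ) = [ - 921, - 901,  -  648, - 452, - 242,-16,-5, - 7/2,280 , 329 , 551, 669,740, 758,  790 ] 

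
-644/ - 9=71 + 5/9 = 71.56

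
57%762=57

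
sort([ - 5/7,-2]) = [-2,- 5/7]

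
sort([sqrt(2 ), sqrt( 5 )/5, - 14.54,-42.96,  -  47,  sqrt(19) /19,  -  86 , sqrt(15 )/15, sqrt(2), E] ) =[  -  86, - 47,-42.96, -14.54, sqrt (19 ) /19  ,  sqrt(15)/15, sqrt(5 ) /5,sqrt( 2), sqrt(2),E]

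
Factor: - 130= -2^1*5^1*13^1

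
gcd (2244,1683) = 561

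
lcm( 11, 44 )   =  44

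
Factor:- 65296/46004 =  - 2^2*11^1*31^ ( - 1)= -  44/31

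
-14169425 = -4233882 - 9935543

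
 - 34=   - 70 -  - 36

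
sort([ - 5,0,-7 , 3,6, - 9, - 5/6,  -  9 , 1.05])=[ - 9, - 9, -7, - 5, - 5/6,0,1.05,3,6 ] 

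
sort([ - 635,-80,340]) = [ - 635, - 80,340 ]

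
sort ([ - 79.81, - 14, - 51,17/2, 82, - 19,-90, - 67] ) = [ - 90,-79.81, - 67, - 51, - 19, - 14,  17/2, 82 ] 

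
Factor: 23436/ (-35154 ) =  - 2^1 * 3^( - 1)=-2/3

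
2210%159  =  143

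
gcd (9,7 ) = 1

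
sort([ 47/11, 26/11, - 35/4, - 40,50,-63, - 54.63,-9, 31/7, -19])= [- 63,-54.63,-40, - 19, - 9, - 35/4, 26/11 , 47/11, 31/7,  50 ]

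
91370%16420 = 9270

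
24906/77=3558/11 =323.45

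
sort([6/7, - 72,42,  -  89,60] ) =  [ - 89, - 72, 6/7, 42,60]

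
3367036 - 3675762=  -  308726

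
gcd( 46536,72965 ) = 1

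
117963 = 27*4369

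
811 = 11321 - 10510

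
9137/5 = 9137/5 = 1827.40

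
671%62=51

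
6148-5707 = 441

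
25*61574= 1539350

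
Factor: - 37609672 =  - 2^3*61^1*77069^1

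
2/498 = 1/249 = 0.00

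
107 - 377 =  - 270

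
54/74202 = 9/12367  =  0.00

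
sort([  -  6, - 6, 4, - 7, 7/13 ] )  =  [-7, - 6 , - 6,7/13, 4]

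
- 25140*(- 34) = 854760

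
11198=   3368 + 7830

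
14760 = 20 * 738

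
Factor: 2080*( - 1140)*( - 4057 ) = 9619958400  =  2^7*3^1*5^2*13^1*19^1 * 4057^1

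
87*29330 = 2551710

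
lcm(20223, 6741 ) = 20223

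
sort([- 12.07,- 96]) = [ - 96, - 12.07 ]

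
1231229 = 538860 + 692369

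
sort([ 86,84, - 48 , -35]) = [  -  48, - 35, 84, 86] 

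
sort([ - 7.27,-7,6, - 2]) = [-7.27, - 7, - 2,6]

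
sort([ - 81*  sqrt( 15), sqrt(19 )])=[ - 81*sqrt(15), sqrt(19)]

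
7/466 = 7/466= 0.02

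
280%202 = 78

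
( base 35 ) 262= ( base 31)2nr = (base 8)5146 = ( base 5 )41122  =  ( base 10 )2662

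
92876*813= 75508188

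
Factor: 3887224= 2^3 * 11^1*163^1 * 271^1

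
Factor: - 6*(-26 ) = 2^2*3^1*13^1 =156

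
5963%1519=1406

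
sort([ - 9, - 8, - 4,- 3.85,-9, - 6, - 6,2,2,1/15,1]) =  [ - 9, - 9, - 8, - 6,-6 , - 4, - 3.85, 1/15,1, 2 , 2] 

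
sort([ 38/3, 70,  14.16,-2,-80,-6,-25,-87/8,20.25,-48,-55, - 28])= [  -  80, - 55, - 48, - 28, - 25, -87/8, - 6 , - 2,38/3,14.16,20.25, 70]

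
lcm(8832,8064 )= 185472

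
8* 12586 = 100688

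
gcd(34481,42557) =1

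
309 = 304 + 5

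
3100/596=775/149=5.20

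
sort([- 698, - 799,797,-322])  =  [ - 799, - 698, - 322, 797 ]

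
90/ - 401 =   -  1 + 311/401 = - 0.22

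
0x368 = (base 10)872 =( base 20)23C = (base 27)158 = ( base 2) 1101101000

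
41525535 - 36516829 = 5008706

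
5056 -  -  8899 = 13955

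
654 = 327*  2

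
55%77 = 55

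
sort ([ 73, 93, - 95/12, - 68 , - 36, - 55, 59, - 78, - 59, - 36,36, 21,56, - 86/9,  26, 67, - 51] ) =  [ - 78, - 68, - 59, - 55 , - 51, - 36, - 36,  -  86/9, - 95/12, 21, 26, 36, 56,59,  67,73, 93 ]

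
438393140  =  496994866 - 58601726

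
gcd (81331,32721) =1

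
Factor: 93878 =2^1 * 73^1*643^1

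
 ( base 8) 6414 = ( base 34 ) 2u8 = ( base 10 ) 3340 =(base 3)11120201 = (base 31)3en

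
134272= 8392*16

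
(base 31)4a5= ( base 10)4159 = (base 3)12201001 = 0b1000000111111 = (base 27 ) 5J1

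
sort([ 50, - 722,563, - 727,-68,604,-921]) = [  -  921,  -  727, - 722 , -68,50, 563, 604]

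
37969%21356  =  16613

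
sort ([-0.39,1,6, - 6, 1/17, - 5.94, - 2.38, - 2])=[ - 6, - 5.94,-2.38, - 2, - 0.39,1/17,1, 6] 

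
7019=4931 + 2088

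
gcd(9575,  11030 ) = 5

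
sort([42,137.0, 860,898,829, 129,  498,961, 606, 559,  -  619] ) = [ - 619, 42, 129,137.0,498,559, 606,829, 860, 898,  961] 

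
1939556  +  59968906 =61908462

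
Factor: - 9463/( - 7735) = 5^( - 1) * 7^( - 1 )*13^(  -  1 ) * 17^ ( - 1) * 9463^1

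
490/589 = 490/589 = 0.83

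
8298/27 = 307 + 1/3 = 307.33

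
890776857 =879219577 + 11557280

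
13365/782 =13365/782  =  17.09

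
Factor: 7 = 7^1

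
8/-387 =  - 1 + 379/387 = - 0.02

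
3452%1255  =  942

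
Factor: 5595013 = 71^1*78803^1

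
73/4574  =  73/4574 = 0.02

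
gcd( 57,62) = 1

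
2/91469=2/91469 = 0.00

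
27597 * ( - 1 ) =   -  27597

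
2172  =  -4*( - 543)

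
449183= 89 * 5047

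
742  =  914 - 172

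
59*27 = 1593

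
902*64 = 57728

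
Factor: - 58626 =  - 2^1*3^2 * 3257^1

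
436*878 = 382808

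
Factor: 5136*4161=2^4*3^2*19^1*73^1*107^1= 21370896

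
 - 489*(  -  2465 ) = 1205385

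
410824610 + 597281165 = 1008105775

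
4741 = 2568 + 2173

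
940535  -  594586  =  345949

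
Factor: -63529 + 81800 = 11^2*151^1 = 18271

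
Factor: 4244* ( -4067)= -2^2 * 7^2*83^1*1061^1  =  - 17260348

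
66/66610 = 33/33305 =0.00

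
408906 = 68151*6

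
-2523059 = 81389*( - 31)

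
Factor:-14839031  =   - 59^1*163^1*1543^1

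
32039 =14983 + 17056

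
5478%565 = 393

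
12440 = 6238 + 6202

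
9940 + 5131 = 15071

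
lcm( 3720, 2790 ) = 11160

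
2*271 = 542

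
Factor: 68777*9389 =41^1*229^1*68777^1= 645747253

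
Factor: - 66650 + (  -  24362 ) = - 91012 = - 2^2 * 61^1 * 373^1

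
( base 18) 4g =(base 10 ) 88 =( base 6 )224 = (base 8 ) 130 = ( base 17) 53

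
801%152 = 41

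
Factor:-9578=-2^1*4789^1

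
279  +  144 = 423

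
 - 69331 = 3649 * (-19 ) 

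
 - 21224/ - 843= 21224/843 = 25.18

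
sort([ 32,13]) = [13,32]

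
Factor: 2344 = 2^3 * 293^1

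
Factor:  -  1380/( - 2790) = 46/93  =  2^1*3^( - 1)*23^1 * 31^(-1 ) 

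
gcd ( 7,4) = 1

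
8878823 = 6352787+2526036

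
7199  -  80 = 7119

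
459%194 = 71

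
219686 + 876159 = 1095845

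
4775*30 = 143250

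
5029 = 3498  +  1531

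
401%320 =81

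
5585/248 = 5585/248=22.52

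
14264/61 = 14264/61 = 233.84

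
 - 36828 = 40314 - 77142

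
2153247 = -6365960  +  8519207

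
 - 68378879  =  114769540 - 183148419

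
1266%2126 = 1266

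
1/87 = 1/87 = 0.01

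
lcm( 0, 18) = 0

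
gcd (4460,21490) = 10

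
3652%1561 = 530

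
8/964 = 2/241 = 0.01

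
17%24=17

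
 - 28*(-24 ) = 672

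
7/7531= 7/7531 = 0.00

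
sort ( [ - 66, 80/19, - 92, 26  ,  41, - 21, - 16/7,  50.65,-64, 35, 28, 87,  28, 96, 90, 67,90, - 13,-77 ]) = [ - 92,-77, - 66, - 64, - 21, - 13, - 16/7, 80/19,26, 28,28,35, 41,50.65 , 67, 87, 90, 90,96 ]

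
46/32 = 1 + 7/16  =  1.44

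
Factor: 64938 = 2^1*3^1 * 79^1*137^1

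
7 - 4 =3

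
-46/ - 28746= 23/14373 = 0.00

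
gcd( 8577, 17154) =8577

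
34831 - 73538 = - 38707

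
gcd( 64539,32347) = 1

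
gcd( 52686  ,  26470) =2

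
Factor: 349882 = 2^1*13^1 *13457^1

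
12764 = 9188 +3576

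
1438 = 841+597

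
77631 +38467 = 116098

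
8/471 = 8/471 = 0.02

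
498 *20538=10227924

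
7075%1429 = 1359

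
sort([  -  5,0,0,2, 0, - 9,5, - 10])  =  [ - 10, - 9, - 5, 0,0,0, 2,5]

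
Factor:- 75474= - 2^1*3^2*7^1*599^1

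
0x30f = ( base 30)Q3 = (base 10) 783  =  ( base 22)1DD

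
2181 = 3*727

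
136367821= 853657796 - 717289975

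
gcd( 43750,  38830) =10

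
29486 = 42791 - 13305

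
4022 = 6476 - 2454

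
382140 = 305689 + 76451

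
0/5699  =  0=   0.00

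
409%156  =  97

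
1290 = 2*645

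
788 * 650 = 512200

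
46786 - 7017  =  39769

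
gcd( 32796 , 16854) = 6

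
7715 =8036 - 321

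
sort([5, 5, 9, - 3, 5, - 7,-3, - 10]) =[ - 10, - 7, - 3, - 3,5, 5, 5,9] 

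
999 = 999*1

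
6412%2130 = 22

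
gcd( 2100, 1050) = 1050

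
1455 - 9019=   -  7564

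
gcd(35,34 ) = 1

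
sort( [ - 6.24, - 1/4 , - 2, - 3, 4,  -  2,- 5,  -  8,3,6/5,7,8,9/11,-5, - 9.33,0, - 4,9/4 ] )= [ - 9.33, - 8, - 6.24, - 5,-5,-4,- 3,- 2, - 2, - 1/4,0,9/11,6/5,9/4, 3, 4,  7, 8 ] 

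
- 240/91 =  - 240/91 = -2.64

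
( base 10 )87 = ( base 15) 5C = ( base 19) 4B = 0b1010111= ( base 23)3i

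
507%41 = 15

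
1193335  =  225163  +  968172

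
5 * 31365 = 156825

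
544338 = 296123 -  - 248215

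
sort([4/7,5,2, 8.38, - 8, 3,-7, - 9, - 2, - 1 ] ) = [-9,-8,  -  7, - 2, - 1,4/7,2,3,5, 8.38 ]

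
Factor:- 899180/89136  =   - 2^ ( - 2)*3^ ( - 2 )*5^1*619^( - 1 )*44959^1 = - 224795/22284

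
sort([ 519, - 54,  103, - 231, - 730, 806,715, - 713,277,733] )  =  [ - 730 , - 713, - 231, - 54,103,277,519,715, 733, 806]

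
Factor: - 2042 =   -  2^1*1021^1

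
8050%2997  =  2056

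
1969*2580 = 5080020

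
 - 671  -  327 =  - 998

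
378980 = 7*54140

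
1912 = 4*478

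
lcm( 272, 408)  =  816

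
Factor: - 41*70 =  - 2^1*5^1*7^1*41^1 =- 2870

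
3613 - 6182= - 2569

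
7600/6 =1266 + 2/3= 1266.67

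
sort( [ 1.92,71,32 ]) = [1.92, 32,71 ] 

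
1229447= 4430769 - 3201322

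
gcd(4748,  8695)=1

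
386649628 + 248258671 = 634908299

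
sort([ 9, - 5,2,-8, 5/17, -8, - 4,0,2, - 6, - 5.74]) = [ - 8, - 8, - 6, - 5.74, - 5, - 4, 0, 5/17, 2,2,9]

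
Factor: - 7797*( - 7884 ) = 61471548 = 2^2 *3^4*23^1  *  73^1*113^1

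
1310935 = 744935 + 566000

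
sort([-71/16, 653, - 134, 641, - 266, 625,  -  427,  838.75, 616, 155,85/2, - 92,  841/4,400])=[ - 427, - 266, - 134, - 92, - 71/16, 85/2, 155, 841/4,400,616, 625,  641,  653 , 838.75] 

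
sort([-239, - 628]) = [ - 628, - 239]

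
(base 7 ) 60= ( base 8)52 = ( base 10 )42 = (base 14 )30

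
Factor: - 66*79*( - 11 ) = 57354 = 2^1*3^1* 11^2*79^1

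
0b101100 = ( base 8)54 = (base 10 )44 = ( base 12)38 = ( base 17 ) 2A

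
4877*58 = 282866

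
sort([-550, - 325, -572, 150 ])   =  [ - 572 , - 550, - 325, 150]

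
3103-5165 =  - 2062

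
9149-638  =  8511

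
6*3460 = 20760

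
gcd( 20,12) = 4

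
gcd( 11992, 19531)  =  1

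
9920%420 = 260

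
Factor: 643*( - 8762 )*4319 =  - 2^1*7^1*13^1*337^1*617^1*643^1 = - 24333099154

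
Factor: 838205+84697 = 922902 = 2^1*3^1*153817^1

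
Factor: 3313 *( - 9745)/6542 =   -  32285185/6542 =- 2^( - 1 )*5^1*1949^1*3271^( - 1 )*3313^1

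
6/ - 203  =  -6/203 = -0.03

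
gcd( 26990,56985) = 5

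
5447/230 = 5447/230  =  23.68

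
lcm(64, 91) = 5824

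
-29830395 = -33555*889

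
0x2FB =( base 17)2af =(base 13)469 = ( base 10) 763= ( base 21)1F7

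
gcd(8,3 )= 1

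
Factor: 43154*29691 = 2^1*3^2*3299^1*21577^1 = 1281285414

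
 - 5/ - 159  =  5/159 = 0.03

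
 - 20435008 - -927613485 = 907178477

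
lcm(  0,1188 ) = 0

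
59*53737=3170483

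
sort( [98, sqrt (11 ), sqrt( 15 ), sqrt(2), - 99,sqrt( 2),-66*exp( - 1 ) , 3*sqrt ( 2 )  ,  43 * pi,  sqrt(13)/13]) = [ - 99, - 66*exp( - 1 ), sqrt(13)/13, sqrt(2),sqrt( 2), sqrt(11 ), sqrt( 15), 3 *sqrt(2 ), 98,43*pi ]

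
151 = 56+95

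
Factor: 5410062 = 2^1*3^2*7^1*42937^1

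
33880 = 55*616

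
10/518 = 5/259 = 0.02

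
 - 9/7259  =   - 1 + 7250/7259 = - 0.00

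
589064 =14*42076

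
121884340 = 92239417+29644923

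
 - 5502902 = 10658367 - 16161269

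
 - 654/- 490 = 327/245 = 1.33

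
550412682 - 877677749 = -327265067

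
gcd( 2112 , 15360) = 192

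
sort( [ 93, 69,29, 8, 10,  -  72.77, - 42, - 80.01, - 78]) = [ - 80.01, - 78, - 72.77, - 42,8, 10,29,69 , 93 ]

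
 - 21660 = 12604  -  34264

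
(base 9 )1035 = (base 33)n2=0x2f9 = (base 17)2ad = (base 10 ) 761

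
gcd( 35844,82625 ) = 1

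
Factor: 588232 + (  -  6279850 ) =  - 5691618 = - 2^1*3^2*316201^1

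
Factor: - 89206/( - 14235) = 94/15 = 2^1*3^( - 1 )*5^ ( - 1 )*47^1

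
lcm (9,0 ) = 0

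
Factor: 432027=3^3*16001^1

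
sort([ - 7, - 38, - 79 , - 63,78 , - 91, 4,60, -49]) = [ - 91, - 79,-63, - 49, - 38,-7, 4, 60,  78]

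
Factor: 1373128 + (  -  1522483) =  - 3^2*5^1*3319^1=-  149355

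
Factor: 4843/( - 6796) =  -  2^(-2)*29^1*167^1*1699^( - 1) 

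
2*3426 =6852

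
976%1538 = 976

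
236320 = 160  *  1477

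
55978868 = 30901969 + 25076899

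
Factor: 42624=2^7 * 3^2* 37^1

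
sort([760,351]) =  [ 351,760 ]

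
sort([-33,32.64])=[-33, 32.64 ]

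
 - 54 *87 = -4698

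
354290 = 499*710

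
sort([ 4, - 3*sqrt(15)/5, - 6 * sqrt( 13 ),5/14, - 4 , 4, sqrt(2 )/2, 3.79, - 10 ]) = [-6*sqrt(13 ), - 10,-4, -3*sqrt(15) /5,5/14, sqrt(2 ) /2, 3.79,4,4]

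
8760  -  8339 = 421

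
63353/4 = 63353/4 = 15838.25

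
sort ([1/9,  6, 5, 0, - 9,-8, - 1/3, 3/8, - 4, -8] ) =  [ - 9, - 8 , - 8 , - 4, - 1/3, 0,  1/9 , 3/8, 5,6 ] 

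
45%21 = 3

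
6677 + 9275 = 15952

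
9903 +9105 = 19008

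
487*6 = 2922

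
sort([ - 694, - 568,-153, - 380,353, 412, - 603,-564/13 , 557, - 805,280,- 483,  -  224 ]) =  [ - 805 , - 694, - 603, - 568, - 483, - 380,-224,-153,  -  564/13,280,  353,412,557]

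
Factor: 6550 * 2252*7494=110540996400 = 2^4 * 3^1*5^2 * 131^1*563^1*1249^1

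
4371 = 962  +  3409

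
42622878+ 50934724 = 93557602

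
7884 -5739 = 2145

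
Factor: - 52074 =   -  2^1*3^2*11^1*263^1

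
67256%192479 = 67256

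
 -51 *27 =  - 1377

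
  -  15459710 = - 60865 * 254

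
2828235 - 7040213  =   - 4211978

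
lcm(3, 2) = 6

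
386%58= 38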